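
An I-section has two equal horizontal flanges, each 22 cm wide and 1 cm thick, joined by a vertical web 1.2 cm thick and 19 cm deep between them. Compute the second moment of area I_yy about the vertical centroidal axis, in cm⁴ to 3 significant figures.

Treat the section as a set of non-overlapping primitives; coordinates are from the bounding-box lower-left.
Bottom flange: 22 × 1, A = 22 cm², x = 11 cm, Ī = 887.33 cm⁴.
Web: 1.2 × 19, A = 22.8 cm², x = 11 cm, Ī = 2.736 cm⁴.
Top flange: 22 × 1, A = 22 cm², x = 11 cm, Ī = 887.33 cm⁴.
By symmetry the centroid is at mid-width, x̄ = 11 cm.
All pieces are centred on the vertical centroidal axis, so I = ΣĪ = 1777.4 cm⁴.

I_yy ≈ 1780 cm⁴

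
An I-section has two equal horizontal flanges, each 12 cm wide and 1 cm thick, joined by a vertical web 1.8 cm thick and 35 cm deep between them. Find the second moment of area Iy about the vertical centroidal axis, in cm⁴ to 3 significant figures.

Iy ≈ 305 cm⁴

Split into non-overlapping primitives; take the origin at the lower-left of the bounding box.
Bottom flange: 12 × 1, A = 12 cm², x = 6 cm, Ī = 144 cm⁴.
Web: 1.8 × 35, A = 63 cm², x = 6 cm, Ī = 17.01 cm⁴.
Top flange: 12 × 1, A = 12 cm², x = 6 cm, Ī = 144 cm⁴.
By symmetry the centroid is at mid-width, x̄ = 6 cm.
All pieces are centred on the vertical centroidal axis, so I = ΣĪ = 305.01 cm⁴.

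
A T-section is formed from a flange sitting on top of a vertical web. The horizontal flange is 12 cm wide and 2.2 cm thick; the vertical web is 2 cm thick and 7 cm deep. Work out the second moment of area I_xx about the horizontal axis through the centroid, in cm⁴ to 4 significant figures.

Break the section into simple shapes (no overlaps), measuring from the bottom-left corner of the bounding box.
Flange: 12 × 2.2, A = 26.4 cm², y = 8.1 cm, Ī = 10.648 cm⁴.
Web: 2 × 7, A = 14 cm², y = 3.5 cm, Ī = 57.1667 cm⁴.
Centroid: ȳ = ΣA·y / ΣA = 6.50594 cm.
Transfer each piece to the horizontal axis through the centroid using Ī + A·d² with d = y − 6.50594:
  flange: d = 1.59406 cm → contributes +77.7311 cm⁴
  web: d = -3.00594 cm → contributes +183.666 cm⁴
Total I = 261.397 cm⁴.

I_xx ≈ 261.4 cm⁴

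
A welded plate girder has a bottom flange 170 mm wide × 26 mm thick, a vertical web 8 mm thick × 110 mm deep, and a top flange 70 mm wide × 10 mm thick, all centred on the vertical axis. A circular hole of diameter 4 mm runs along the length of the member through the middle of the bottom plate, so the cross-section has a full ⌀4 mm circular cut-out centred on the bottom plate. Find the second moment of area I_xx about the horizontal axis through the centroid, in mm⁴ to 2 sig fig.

I_xx ≈ 1.3 × 10⁷ mm⁴

Decompose the section into non-overlapping parts with the origin at the bottom-left of its bounding rectangle.
Bottom plate: 170 × 26, A = 4 420 mm², y = 13 mm, Ī = 248 993 mm⁴.
Web plate: 8 × 110, A = 880 mm², y = 81 mm, Ī = 887 333 mm⁴.
Top plate: 70 × 10, A = 700 mm², y = 141 mm, Ī = 5 833 mm⁴.
Hole (subtracted): ⌀4, A = 12.57 mm², y = 13 mm, Ī = 12.57 mm⁴.
Centroid: ȳ = ΣA·y / ΣA = 37.96 mm.
Transfer each piece to the horizontal axis through the centroid using Ī + A·d² with d = y − 37.96:
  bottom plate: d = -24.96 mm → contributes +3 002 427 mm⁴
  web plate: d = 43.04 mm → contributes +2 517 562 mm⁴
  top plate: d = 103 mm → contributes +7 438 055 mm⁴
  hole: d = -24.96 mm → contributes −7 841 mm⁴
Total I = 12 950 203 mm⁴.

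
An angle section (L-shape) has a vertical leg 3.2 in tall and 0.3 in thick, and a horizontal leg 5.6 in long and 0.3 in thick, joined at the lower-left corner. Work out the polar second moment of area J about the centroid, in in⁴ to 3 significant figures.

J ≈ 10.5 in⁴

Decompose the section into non-overlapping parts with the origin at the bottom-left of its bounding rectangle.
Vertical leg: 0.3 × 3.2, A = 0.96 in², y = 1.6 in, Ī = 0.8192 in⁴.
Horizontal leg (remainder): 5.3 × 0.3, A = 1.59 in², y = 0.15 in, Ī = 0.011925 in⁴.
Centroid: ȳ = ΣA·y / ΣA = 0.69588 in.
Transfer each piece to the centroidal x-axis using Ī + A·d² with d = y − 0.69588:
  vertical leg: d = 0.90412 in → contributes +1.6039 in⁴
  horizontal leg (remainder): d = -0.54588 in → contributes +0.48573 in⁴
Total I = 2.0897 in⁴.
For the y-axis: x̄ = 1.8959 in.
Repeating about the centroidal y-axis gives I_y = 8.4221 in⁴.
Polar second moment: J = I_x + I_y = 10.512 in⁴.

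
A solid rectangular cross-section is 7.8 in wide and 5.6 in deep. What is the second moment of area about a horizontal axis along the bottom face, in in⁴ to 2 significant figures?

The section: 7.8 × 5.6, A = 43.68 in², y = 2.8 in, Ī = 114.2 in⁴.
Transfer it to the base of the section using Ī + A·d² with d = y − 0:
  the section: d = 2.8 in → contributes +456.6 in⁴
Total I = 456.6 in⁴.

I_base ≈ 460 in⁴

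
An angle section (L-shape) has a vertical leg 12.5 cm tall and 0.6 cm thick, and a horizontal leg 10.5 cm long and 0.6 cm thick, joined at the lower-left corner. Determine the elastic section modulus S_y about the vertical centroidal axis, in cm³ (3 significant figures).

S_y ≈ 17.8 cm³

Treat the section as a set of non-overlapping primitives; coordinates are from the bounding-box lower-left.
Vertical leg: 0.6 × 12.5, A = 7.5 cm², x = 0.3 cm, Ī = 0.225 cm⁴.
Horizontal leg (remainder): 9.9 × 0.6, A = 5.94 cm², x = 5.55 cm, Ī = 48.515 cm⁴.
Centroid: x̄ = ΣA·x / ΣA = 2.6203 cm.
Transfer each piece to the vertical centroidal axis using Ī + A·d² with d = x − 2.6203:
  vertical leg: d = -2.3203 cm → contributes +40.604 cm⁴
  horizontal leg (remainder): d = 2.9297 cm → contributes +99.498 cm⁴
Total I = 140.1 cm⁴.
Extreme fibre distance c = 7.8797 cm; S = I/c = 17.78 cm³.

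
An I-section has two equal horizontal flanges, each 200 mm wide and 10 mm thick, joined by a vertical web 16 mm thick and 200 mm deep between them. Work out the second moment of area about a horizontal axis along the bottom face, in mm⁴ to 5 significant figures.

Decompose the section into non-overlapping parts with the origin at the bottom-left of its bounding rectangle.
Bottom flange: 200 × 10, A = 2 000 mm², y = 5 mm, Ī = 16666.67 mm⁴.
Web: 16 × 200, A = 3 200 mm², y = 110 mm, Ī = 10 666 667 mm⁴.
Top flange: 200 × 10, A = 2 000 mm², y = 215 mm, Ī = 16666.67 mm⁴.
Transfer each piece to the bottom edge using Ī + A·d² with d = y − 0:
  bottom flange: d = 5 mm → contributes +66666.67 mm⁴
  web: d = 110 mm → contributes +49 386 667 mm⁴
  top flange: d = 215 mm → contributes +92 466 667 mm⁴
Total I = 141 920 000 mm⁴.

I_base ≈ 1.4192 × 10⁸ mm⁴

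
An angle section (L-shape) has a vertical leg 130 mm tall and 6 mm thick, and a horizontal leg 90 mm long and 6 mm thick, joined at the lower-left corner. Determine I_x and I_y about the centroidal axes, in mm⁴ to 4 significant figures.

Treat the section as a set of non-overlapping primitives; coordinates are from the bounding-box lower-left.
Vertical leg: 6 × 130, A = 780 mm², y = 65 mm, Ī = 1 098 500 mm⁴.
Horizontal leg (remainder): 84 × 6, A = 504 mm², y = 3 mm, Ī = 1 512 mm⁴.
Centroid: ȳ = ΣA·y / ΣA = 40.6636 mm.
Transfer each piece to the centroidal x-axis using Ī + A·d² with d = y − 40.6636:
  vertical leg: d = 24.3364 mm → contributes +1 560 465 mm⁴
  horizontal leg (remainder): d = -37.6636 mm → contributes +716 458 mm⁴
Total I = 2 276 923 mm⁴.
For the y-axis: x̄ = 20.6636 mm.
Repeating about the centroidal y-axis gives I_y = 918 683 mm⁴.

I_x ≈ 2.277 × 10⁶ mm⁴, I_y ≈ 9.187 × 10⁵ mm⁴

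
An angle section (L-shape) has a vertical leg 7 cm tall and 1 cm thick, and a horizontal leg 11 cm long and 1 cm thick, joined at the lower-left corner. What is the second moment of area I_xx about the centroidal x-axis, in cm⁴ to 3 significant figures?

Break the section into simple shapes (no overlaps), measuring from the bottom-left corner of the bounding box.
Vertical leg: 1 × 7, A = 7 cm², y = 3.5 cm, Ī = 28.583 cm⁴.
Horizontal leg (remainder): 10 × 1, A = 10 cm², y = 0.5 cm, Ī = 0.83333 cm⁴.
Centroid: ȳ = ΣA·y / ΣA = 1.7353 cm.
Transfer each piece to the centroidal x-axis using Ī + A·d² with d = y − 1.7353:
  vertical leg: d = 1.7647 cm → contributes +50.383 cm⁴
  horizontal leg (remainder): d = -1.2353 cm → contributes +16.093 cm⁴
Total I = 66.475 cm⁴.

I_xx ≈ 66.5 cm⁴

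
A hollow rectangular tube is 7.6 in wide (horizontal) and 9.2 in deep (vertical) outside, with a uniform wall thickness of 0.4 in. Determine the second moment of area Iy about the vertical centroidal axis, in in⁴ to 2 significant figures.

Break the section into simple shapes (no overlaps), measuring from the bottom-left corner of the bounding box.
Outer rectangle: 7.6 × 9.2, A = 69.92 in², x = 3.8 in, Ī = 336.5 in⁴.
Inner void (subtracted): 6.8 × 8.4, A = 57.12 in², x = 3.8 in, Ī = 220.1 in⁴.
By symmetry the centroid is at mid-width, x̄ = 3.8 in.
All pieces are centred on the vertical centroidal axis, so I = ΣĪ (holes subtracted) = 116.4 in⁴.

Iy ≈ 120 in⁴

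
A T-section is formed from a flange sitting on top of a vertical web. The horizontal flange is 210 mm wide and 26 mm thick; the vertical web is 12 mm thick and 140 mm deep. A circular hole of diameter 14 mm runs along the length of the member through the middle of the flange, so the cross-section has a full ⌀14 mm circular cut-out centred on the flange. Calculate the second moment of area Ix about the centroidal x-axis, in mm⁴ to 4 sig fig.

Ix ≈ 1.184 × 10⁷ mm⁴

Split into non-overlapping primitives; take the origin at the lower-left of the bounding box.
Flange: 210 × 26, A = 5 460 mm², y = 153 mm, Ī = 307 580 mm⁴.
Web: 12 × 140, A = 1 680 mm², y = 70 mm, Ī = 2 744 000 mm⁴.
Hole (subtracted): ⌀14, A = 153.938 mm², y = 153 mm, Ī = 1885.74 mm⁴.
Centroid: ȳ = ΣA·y / ΣA = 133.04 mm.
Transfer each piece to the centroidal x-axis using Ī + A·d² with d = y − 133.04:
  flange: d = 19.9597 mm → contributes +2 482 797 mm⁴
  web: d = -63.0403 mm → contributes +9 420 444 mm⁴
  hole: d = 19.9597 mm → contributes −63213.3 mm⁴
Total I = 11 840 028 mm⁴.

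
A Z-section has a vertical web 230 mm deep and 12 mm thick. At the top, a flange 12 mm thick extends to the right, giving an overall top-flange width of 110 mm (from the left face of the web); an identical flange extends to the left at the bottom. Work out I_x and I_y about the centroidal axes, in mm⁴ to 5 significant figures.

I_x ≈ 4.0139 × 10⁷ mm⁴, I_y ≈ 9.0303 × 10⁶ mm⁴

Split into non-overlapping primitives; take the origin at the lower-left of the bounding box.
Web: 12 × 230, A = 2 760 mm², y = 115 mm, Ī = 12 167 000 mm⁴.
Top flange (beyond web): 98 × 12, A = 1 176 mm², y = 224 mm, Ī = 14 112 mm⁴.
Bottom flange (beyond web): 98 × 12, A = 1 176 mm², y = 6 mm, Ī = 14 112 mm⁴.
Centroid: ȳ = ΣA·y / ΣA = 115 mm.
Transfer each piece to the centroidal x-axis using Ī + A·d² with d = y − 115:
  web: d = 0 mm → contributes +12 167 000 mm⁴
  top flange (beyond web): d = 109 mm → contributes +13 986 168 mm⁴
  bottom flange (beyond web): d = -109 mm → contributes +13 986 168 mm⁴
Total I = 40 139 336 mm⁴.
For the y-axis: x̄ = 104 mm.
Repeating about the centroidal y-axis gives I_y = 9 030 304 mm⁴.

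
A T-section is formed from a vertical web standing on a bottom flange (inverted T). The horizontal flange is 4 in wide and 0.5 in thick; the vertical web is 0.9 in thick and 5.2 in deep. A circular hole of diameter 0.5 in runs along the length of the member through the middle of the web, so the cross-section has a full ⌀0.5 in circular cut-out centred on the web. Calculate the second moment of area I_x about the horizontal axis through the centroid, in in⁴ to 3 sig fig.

Treat the section as a set of non-overlapping primitives; coordinates are from the bounding-box lower-left.
Flange: 4 × 0.5, A = 2 in², y = 0.25 in, Ī = 0.041667 in⁴.
Web: 0.9 × 5.2, A = 4.68 in², y = 3.1 in, Ī = 10.546 in⁴.
Hole (subtracted): ⌀0.5, A = 0.19635 in², y = 3.1 in, Ī = 0.003068 in⁴.
Centroid: ȳ = ΣA·y / ΣA = 2.2209 in.
Transfer each piece to the horizontal axis through the centroid using Ī + A·d² with d = y − 2.2209:
  flange: d = -1.9709 in → contributes +7.8103 in⁴
  web: d = 0.87913 in → contributes +14.163 in⁴
  hole: d = 0.87913 in → contributes −0.15482 in⁴
Total I = 21.818 in⁴.

I_x ≈ 21.8 in⁴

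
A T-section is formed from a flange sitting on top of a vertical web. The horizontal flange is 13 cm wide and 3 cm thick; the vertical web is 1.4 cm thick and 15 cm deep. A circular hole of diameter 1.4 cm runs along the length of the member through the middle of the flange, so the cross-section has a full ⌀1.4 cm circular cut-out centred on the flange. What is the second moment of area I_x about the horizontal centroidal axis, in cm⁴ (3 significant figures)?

Split into non-overlapping primitives; take the origin at the lower-left of the bounding box.
Flange: 13 × 3, A = 39 cm², y = 16.5 cm, Ī = 29.25 cm⁴.
Web: 1.4 × 15, A = 21 cm², y = 7.5 cm, Ī = 393.75 cm⁴.
Hole (subtracted): ⌀1.4, A = 1.5394 cm², y = 16.5 cm, Ī = 0.18857 cm⁴.
Centroid: ȳ = ΣA·y / ΣA = 13.267 cm.
Transfer each piece to the horizontal centroidal axis using Ī + A·d² with d = y − 13.267:
  flange: d = 3.2329 cm → contributes +436.88 cm⁴
  web: d = -5.7671 cm → contributes +1092.2 cm⁴
  hole: d = 3.2329 cm → contributes −16.278 cm⁴
Total I = 1512.8 cm⁴.

I_x ≈ 1510 cm⁴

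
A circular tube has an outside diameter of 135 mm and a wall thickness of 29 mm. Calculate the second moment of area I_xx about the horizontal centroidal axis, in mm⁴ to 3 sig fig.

I_xx ≈ 1.46 × 10⁷ mm⁴

Treat the section as a set of non-overlapping primitives; coordinates are from the bounding-box lower-left.
Outer circle: ⌀135, A = 14 314 mm², y = 67.5 mm, Ī = 16 304 406 mm⁴.
Bore (subtracted): ⌀77, A = 4656.6 mm², y = 67.5 mm, Ī = 1 725 571 mm⁴.
By symmetry the centroid is at mid-height, ȳ = 67.5 mm.
All pieces are centred on the horizontal centroidal axis, so I = ΣĪ (holes subtracted) = 14 578 835 mm⁴.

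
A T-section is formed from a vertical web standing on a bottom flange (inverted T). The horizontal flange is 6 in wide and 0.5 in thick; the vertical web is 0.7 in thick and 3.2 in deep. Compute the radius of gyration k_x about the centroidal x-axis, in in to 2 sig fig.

Split into non-overlapping primitives; take the origin at the lower-left of the bounding box.
Flange: 6 × 0.5, A = 3 in², y = 0.25 in, Ī = 0.0625 in⁴.
Web: 0.7 × 3.2, A = 2.24 in², y = 2.1 in, Ī = 1.911 in⁴.
Centroid: ȳ = ΣA·y / ΣA = 1.041 in.
Transfer each piece to the centroidal x-axis using Ī + A·d² with d = y − 1.041:
  flange: d = -0.7908 in → contributes +1.939 in⁴
  web: d = 1.059 in → contributes +4.424 in⁴
Total I = 6.363 in⁴.
Radius of gyration: k = √(I/A) = √(6.363 / 5.24) = 1.102 in.

k_x ≈ 1.1 in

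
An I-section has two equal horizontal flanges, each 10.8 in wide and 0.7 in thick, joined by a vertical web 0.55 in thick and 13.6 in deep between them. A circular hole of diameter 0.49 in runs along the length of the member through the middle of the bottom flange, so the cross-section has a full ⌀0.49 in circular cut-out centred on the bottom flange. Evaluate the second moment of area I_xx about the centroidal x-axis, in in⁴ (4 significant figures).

Split into non-overlapping primitives; take the origin at the lower-left of the bounding box.
Bottom flange: 10.8 × 0.7, A = 7.56 in², y = 0.35 in, Ī = 0.3087 in⁴.
Web: 0.55 × 13.6, A = 7.48 in², y = 7.5 in, Ī = 115.292 in⁴.
Top flange: 10.8 × 0.7, A = 7.56 in², y = 14.65 in, Ī = 0.3087 in⁴.
Hole (subtracted): ⌀0.49, A = 0.188574 in², y = 0.35 in, Ī = 0.00282979 in⁴.
Centroid: ȳ = ΣA·y / ΣA = 7.56016 in.
Transfer each piece to the centroidal x-axis using Ī + A·d² with d = y − 7.56016:
  bottom flange: d = -7.21016 in → contributes +393.326 in⁴
  web: d = -0.0601615 in → contributes +115.319 in⁴
  top flange: d = 7.08984 in → contributes +380.318 in⁴
  hole: d = -7.21016 in → contributes −9.80612 in⁴
Total I = 879.157 in⁴.

I_xx ≈ 879.2 in⁴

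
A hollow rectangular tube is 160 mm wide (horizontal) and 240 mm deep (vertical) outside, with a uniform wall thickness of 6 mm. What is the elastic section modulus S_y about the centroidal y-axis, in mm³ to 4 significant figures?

S_y ≈ 2.541 × 10⁵ mm³

Decompose the section into non-overlapping parts with the origin at the bottom-left of its bounding rectangle.
Outer rectangle: 160 × 240, A = 38 400 mm², x = 80 mm, Ī = 81 920 000 mm⁴.
Inner void (subtracted): 148 × 228, A = 33 744 mm², x = 80 mm, Ī = 61 594 048 mm⁴.
By symmetry the centroid is at mid-width, x̄ = 80 mm.
All pieces are centred on the centroidal y-axis, so I = ΣĪ (holes subtracted) = 20 325 952 mm⁴.
Extreme fibre distance c = 80 mm; S = I/c = 254 074 mm³.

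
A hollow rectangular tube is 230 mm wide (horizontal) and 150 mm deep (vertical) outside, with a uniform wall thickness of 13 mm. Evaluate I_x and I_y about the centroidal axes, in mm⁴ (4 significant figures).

Break the section into simple shapes (no overlaps), measuring from the bottom-left corner of the bounding box.
Outer rectangle: 230 × 150, A = 34 500 mm², y = 75 mm, Ī = 64 687 500 mm⁴.
Inner void (subtracted): 204 × 124, A = 25 296 mm², y = 75 mm, Ī = 32 412 608 mm⁴.
By symmetry the centroid is at mid-height, ȳ = 75 mm.
All pieces are centred on the centroidal x-axis, so I = ΣĪ (holes subtracted) = 32 274 892 mm⁴.
Repeating about the centroidal y-axis gives I_y = 64 360 972 mm⁴.

I_x ≈ 3.227 × 10⁷ mm⁴, I_y ≈ 6.436 × 10⁷ mm⁴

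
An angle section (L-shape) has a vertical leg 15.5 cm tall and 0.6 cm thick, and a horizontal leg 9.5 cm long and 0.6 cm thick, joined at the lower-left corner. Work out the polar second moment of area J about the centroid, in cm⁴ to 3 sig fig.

J ≈ 487 cm⁴

Treat the section as a set of non-overlapping primitives; coordinates are from the bounding-box lower-left.
Vertical leg: 0.6 × 15.5, A = 9.3 cm², y = 7.75 cm, Ī = 186.19 cm⁴.
Horizontal leg (remainder): 8.9 × 0.6, A = 5.34 cm², y = 0.3 cm, Ī = 0.1602 cm⁴.
Centroid: ȳ = ΣA·y / ΣA = 5.0326 cm.
Transfer each piece to the centroidal x-axis using Ī + A·d² with d = y − 5.0326:
  vertical leg: d = 2.7174 cm → contributes +254.87 cm⁴
  horizontal leg (remainder): d = -4.7326 cm → contributes +119.76 cm⁴
Total I = 374.63 cm⁴.
For the y-axis: x̄ = 2.0326 cm.
Repeating about the centroidal y-axis gives I_y = 112.06 cm⁴.
Polar second moment: J = I_x + I_y = 486.69 cm⁴.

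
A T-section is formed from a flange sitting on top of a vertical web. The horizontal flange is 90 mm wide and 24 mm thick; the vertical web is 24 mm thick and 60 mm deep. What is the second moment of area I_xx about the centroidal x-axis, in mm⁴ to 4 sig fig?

Decompose the section into non-overlapping parts with the origin at the bottom-left of its bounding rectangle.
Flange: 90 × 24, A = 2 160 mm², y = 72 mm, Ī = 103 680 mm⁴.
Web: 24 × 60, A = 1 440 mm², y = 30 mm, Ī = 432 000 mm⁴.
Centroid: ȳ = ΣA·y / ΣA = 55.2 mm.
Transfer each piece to the centroidal x-axis using Ī + A·d² with d = y − 55.2:
  flange: d = 16.8 mm → contributes +713 318 mm⁴
  web: d = -25.2 mm → contributes +1 346 458 mm⁴
Total I = 2 059 776 mm⁴.

I_xx ≈ 2.060 × 10⁶ mm⁴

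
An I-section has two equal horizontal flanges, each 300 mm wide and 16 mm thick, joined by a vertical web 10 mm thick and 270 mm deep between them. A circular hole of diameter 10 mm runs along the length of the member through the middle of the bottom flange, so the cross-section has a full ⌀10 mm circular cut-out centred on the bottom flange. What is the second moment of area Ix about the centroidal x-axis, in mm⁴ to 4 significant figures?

Decompose the section into non-overlapping parts with the origin at the bottom-left of its bounding rectangle.
Bottom flange: 300 × 16, A = 4 800 mm², y = 8 mm, Ī = 102 400 mm⁴.
Web: 10 × 270, A = 2 700 mm², y = 151 mm, Ī = 16 402 500 mm⁴.
Top flange: 300 × 16, A = 4 800 mm², y = 294 mm, Ī = 102 400 mm⁴.
Hole (subtracted): ⌀10, A = 78.5398 mm², y = 8 mm, Ī = 490.874 mm⁴.
Centroid: ȳ = ΣA·y / ΣA = 151.919 mm.
Transfer each piece to the centroidal x-axis using Ī + A·d² with d = y − 151.919:
  bottom flange: d = -143.919 mm → contributes +99 523 220 mm⁴
  web: d = -0.918973 mm → contributes +16 404 780 mm⁴
  top flange: d = 142.081 mm → contributes +97 000 087 mm⁴
  hole: d = -143.919 mm → contributes −1 627 260 mm⁴
Total I = 211 300 827 mm⁴.

Ix ≈ 2.113 × 10⁸ mm⁴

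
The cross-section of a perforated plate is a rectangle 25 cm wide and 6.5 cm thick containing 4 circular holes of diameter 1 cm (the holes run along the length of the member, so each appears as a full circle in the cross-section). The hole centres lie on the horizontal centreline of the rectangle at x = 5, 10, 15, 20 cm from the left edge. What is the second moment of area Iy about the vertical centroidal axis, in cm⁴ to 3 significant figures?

Iy ≈ 8370 cm⁴

Split into non-overlapping primitives; take the origin at the lower-left of the bounding box.
Plate: 25 × 6.5, A = 162.5 cm², x = 12.5 cm, Ī = 8463.5 cm⁴.
Hole 1 (subtracted): ⌀1, A = 0.7854 cm², x = 5 cm, Ī = 0.049087 cm⁴.
Hole 2 (subtracted): ⌀1, A = 0.7854 cm², x = 10 cm, Ī = 0.049087 cm⁴.
Hole 3 (subtracted): ⌀1, A = 0.7854 cm², x = 15 cm, Ī = 0.049087 cm⁴.
Hole 4 (subtracted): ⌀1, A = 0.7854 cm², x = 20 cm, Ī = 0.049087 cm⁴.
By symmetry the centroid is at mid-width, x̄ = 12.5 cm.
Transfer each piece to the vertical centroidal axis using Ī + A·d² with d = x − 12.5:
  plate: d = 0 cm → contributes +8463.5 cm⁴
  hole 1: d = -7.5 cm → contributes −44.228 cm⁴
  hole 2: d = -2.5 cm → contributes −4.9578 cm⁴
  hole 3: d = 2.5 cm → contributes −4.9578 cm⁴
  hole 4: d = 7.5 cm → contributes −44.228 cm⁴
Total I = 8365.2 cm⁴.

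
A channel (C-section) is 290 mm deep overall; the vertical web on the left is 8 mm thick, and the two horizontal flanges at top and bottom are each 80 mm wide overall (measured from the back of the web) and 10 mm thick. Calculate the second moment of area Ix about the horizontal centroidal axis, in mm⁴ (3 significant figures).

Ix ≈ 4.45 × 10⁷ mm⁴

Decompose the section into non-overlapping parts with the origin at the bottom-left of its bounding rectangle.
Web: 8 × 290, A = 2 320 mm², y = 145 mm, Ī = 16 259 333 mm⁴.
Top flange (beyond web): 72 × 10, A = 720 mm², y = 285 mm, Ī = 6 000 mm⁴.
Bottom flange (beyond web): 72 × 10, A = 720 mm², y = 5 mm, Ī = 6 000 mm⁴.
By symmetry the centroid is at mid-height, ȳ = 145 mm.
Transfer each piece to the horizontal centroidal axis using Ī + A·d² with d = y − 145:
  web: d = 0 mm → contributes +16 259 333 mm⁴
  top flange (beyond web): d = 140 mm → contributes +14 118 000 mm⁴
  bottom flange (beyond web): d = -140 mm → contributes +14 118 000 mm⁴
Total I = 44 495 333 mm⁴.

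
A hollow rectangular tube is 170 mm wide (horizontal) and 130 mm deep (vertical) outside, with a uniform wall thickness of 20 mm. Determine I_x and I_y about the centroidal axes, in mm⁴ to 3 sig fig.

I_x ≈ 2.32 × 10⁷ mm⁴, I_y ≈ 3.67 × 10⁷ mm⁴

Treat the section as a set of non-overlapping primitives; coordinates are from the bounding-box lower-left.
Outer rectangle: 170 × 130, A = 22 100 mm², y = 65 mm, Ī = 31 124 167 mm⁴.
Inner void (subtracted): 130 × 90, A = 11 700 mm², y = 65 mm, Ī = 7 897 500 mm⁴.
By symmetry the centroid is at mid-height, ȳ = 65 mm.
All pieces are centred on the centroidal x-axis, so I = ΣĪ (holes subtracted) = 23 226 667 mm⁴.
Repeating about the centroidal y-axis gives I_y = 36 746 667 mm⁴.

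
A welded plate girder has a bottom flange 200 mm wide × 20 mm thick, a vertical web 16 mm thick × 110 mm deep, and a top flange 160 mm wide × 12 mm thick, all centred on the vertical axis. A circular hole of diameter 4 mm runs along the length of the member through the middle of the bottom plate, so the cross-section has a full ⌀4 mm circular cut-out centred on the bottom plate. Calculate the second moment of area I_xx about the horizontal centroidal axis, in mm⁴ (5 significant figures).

I_xx ≈ 2.3290 × 10⁷ mm⁴

Split into non-overlapping primitives; take the origin at the lower-left of the bounding box.
Bottom plate: 200 × 20, A = 4 000 mm², y = 10 mm, Ī = 133333.3 mm⁴.
Web plate: 16 × 110, A = 1 760 mm², y = 75 mm, Ī = 1 774 667 mm⁴.
Top plate: 160 × 12, A = 1 920 mm², y = 136 mm, Ī = 23 040 mm⁴.
Hole (subtracted): ⌀4, A = 12.56637 mm², y = 10 mm, Ī = 12.56637 mm⁴.
Centroid: ȳ = ΣA·y / ΣA = 56.47187 mm.
Transfer each piece to the horizontal centroidal axis using Ī + A·d² with d = y − 56.47187:
  bottom plate: d = -46.47187 mm → contributes +8 771 873 mm⁴
  web plate: d = 18.52813 mm → contributes +2 378 860 mm⁴
  top plate: d = 79.52813 mm → contributes +12 166 508 mm⁴
  hole: d = -46.47187 mm → contributes −27151.34 mm⁴
Total I = 23 290 090 mm⁴.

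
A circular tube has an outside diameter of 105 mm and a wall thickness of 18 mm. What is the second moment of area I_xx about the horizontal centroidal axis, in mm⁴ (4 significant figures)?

I_xx ≈ 4.854 × 10⁶ mm⁴

Decompose the section into non-overlapping parts with the origin at the bottom-left of its bounding rectangle.
Outer circle: ⌀105, A = 8659.01 mm², y = 52.5 mm, Ī = 5 966 602 mm⁴.
Bore (subtracted): ⌀69, A = 3739.28 mm², y = 52.5 mm, Ī = 1 112 670 mm⁴.
By symmetry the centroid is at mid-height, ȳ = 52.5 mm.
All pieces are centred on the horizontal centroidal axis, so I = ΣĪ (holes subtracted) = 4 853 933 mm⁴.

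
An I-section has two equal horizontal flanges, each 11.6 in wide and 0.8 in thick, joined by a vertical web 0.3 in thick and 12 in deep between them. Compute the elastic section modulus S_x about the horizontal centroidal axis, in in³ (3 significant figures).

Treat the section as a set of non-overlapping primitives; coordinates are from the bounding-box lower-left.
Bottom flange: 11.6 × 0.8, A = 9.28 in², y = 0.4 in, Ī = 0.49493 in⁴.
Web: 0.3 × 12, A = 3.6 in², y = 6.8 in, Ī = 43.2 in⁴.
Top flange: 11.6 × 0.8, A = 9.28 in², y = 13.2 in, Ī = 0.49493 in⁴.
By symmetry the centroid is at mid-height, ȳ = 6.8 in.
Transfer each piece to the horizontal centroidal axis using Ī + A·d² with d = y − 6.8:
  bottom flange: d = -6.4 in → contributes +380.6 in⁴
  web: d = 0 in → contributes +43.2 in⁴
  top flange: d = 6.4 in → contributes +380.6 in⁴
Total I = 804.41 in⁴.
Extreme fibre distance c = 6.8 in; S = I/c = 118.3 in³.

S_x ≈ 118 in³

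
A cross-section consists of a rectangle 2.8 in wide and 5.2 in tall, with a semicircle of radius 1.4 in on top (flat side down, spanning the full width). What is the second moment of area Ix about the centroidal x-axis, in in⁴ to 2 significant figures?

Ix ≈ 59 in⁴

Treat the section as a set of non-overlapping primitives; coordinates are from the bounding-box lower-left.
Rectangular body: 2.8 × 5.2, A = 14.56 in², y = 2.6 in, Ī = 32.81 in⁴.
Semicircular cap: semicircle r = 1.4, A = 3.079 in², y = 5.794 in, Ī = 0.4216 in⁴.
Centroid: ȳ = ΣA·y / ΣA = 3.158 in.
Transfer each piece to the centroidal x-axis using Ī + A·d² with d = y − 3.158:
  rectangular body: d = -0.5575 in → contributes +37.33 in⁴
  semicircular cap: d = 2.637 in → contributes +21.82 in⁴
Total I = 59.16 in⁴.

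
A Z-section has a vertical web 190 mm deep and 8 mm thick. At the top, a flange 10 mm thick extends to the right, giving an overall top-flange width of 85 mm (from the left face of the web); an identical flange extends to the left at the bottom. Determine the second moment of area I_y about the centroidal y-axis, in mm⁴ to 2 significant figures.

Split into non-overlapping primitives; take the origin at the lower-left of the bounding box.
Web: 8 × 190, A = 1 520 mm², x = 81 mm, Ī = 8 107 mm⁴.
Top flange (beyond web): 77 × 10, A = 770 mm², x = 123.5 mm, Ī = 380 444 mm⁴.
Bottom flange (beyond web): 77 × 10, A = 770 mm², x = 38.5 mm, Ī = 380 444 mm⁴.
Centroid: x̄ = ΣA·x / ΣA = 81 mm.
Transfer each piece to the centroidal y-axis using Ī + A·d² with d = x − 81:
  web: d = 0 mm → contributes +8 107 mm⁴
  top flange (beyond web): d = 42.5 mm → contributes +1 771 257 mm⁴
  bottom flange (beyond web): d = -42.5 mm → contributes +1 771 257 mm⁴
Total I = 3 550 620 mm⁴.

I_y ≈ 3.6 × 10⁶ mm⁴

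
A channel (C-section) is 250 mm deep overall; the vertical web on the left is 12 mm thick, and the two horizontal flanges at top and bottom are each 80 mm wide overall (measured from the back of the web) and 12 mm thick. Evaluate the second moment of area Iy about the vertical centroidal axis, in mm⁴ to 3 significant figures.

Break the section into simple shapes (no overlaps), measuring from the bottom-left corner of the bounding box.
Web: 12 × 250, A = 3 000 mm², x = 6 mm, Ī = 36 000 mm⁴.
Top flange (beyond web): 68 × 12, A = 816 mm², x = 46 mm, Ī = 314 432 mm⁴.
Bottom flange (beyond web): 68 × 12, A = 816 mm², x = 46 mm, Ī = 314 432 mm⁴.
Centroid: x̄ = ΣA·x / ΣA = 20.093 mm.
Transfer each piece to the vertical centroidal axis using Ī + A·d² with d = x − 20.093:
  web: d = -14.093 mm → contributes +631 860 mm⁴
  top flange (beyond web): d = 25.907 mm → contributes +862 098 mm⁴
  bottom flange (beyond web): d = 25.907 mm → contributes +862 098 mm⁴
Total I = 2 356 056 mm⁴.

Iy ≈ 2.36 × 10⁶ mm⁴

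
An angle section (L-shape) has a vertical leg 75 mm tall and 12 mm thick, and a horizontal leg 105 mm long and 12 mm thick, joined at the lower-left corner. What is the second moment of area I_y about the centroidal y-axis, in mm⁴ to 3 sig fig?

Decompose the section into non-overlapping parts with the origin at the bottom-left of its bounding rectangle.
Vertical leg: 12 × 75, A = 900 mm², x = 6 mm, Ī = 10 800 mm⁴.
Horizontal leg (remainder): 93 × 12, A = 1 116 mm², x = 58.5 mm, Ī = 804 357 mm⁴.
Centroid: x̄ = ΣA·x / ΣA = 35.063 mm.
Transfer each piece to the centroidal y-axis using Ī + A·d² with d = x − 35.063:
  vertical leg: d = -29.063 mm → contributes +770 966 mm⁴
  horizontal leg (remainder): d = 23.438 mm → contributes +1 417 394 mm⁴
Total I = 2 188 360 mm⁴.

I_y ≈ 2.19 × 10⁶ mm⁴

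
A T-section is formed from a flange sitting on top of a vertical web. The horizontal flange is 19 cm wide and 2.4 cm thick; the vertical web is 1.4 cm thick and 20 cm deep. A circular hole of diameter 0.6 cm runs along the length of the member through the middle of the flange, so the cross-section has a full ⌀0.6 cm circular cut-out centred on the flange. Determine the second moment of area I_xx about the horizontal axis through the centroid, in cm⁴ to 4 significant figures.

I_xx ≈ 3126 cm⁴

Split into non-overlapping primitives; take the origin at the lower-left of the bounding box.
Flange: 19 × 2.4, A = 45.6 cm², y = 21.2 cm, Ī = 21.888 cm⁴.
Web: 1.4 × 20, A = 28 cm², y = 10 cm, Ī = 933.333 cm⁴.
Hole (subtracted): ⌀0.6, A = 0.282743 cm², y = 21.2 cm, Ī = 0.00636173 cm⁴.
Centroid: ȳ = ΣA·y / ΣA = 16.9227 cm.
Transfer each piece to the horizontal axis through the centroid using Ī + A·d² with d = y − 16.9227:
  flange: d = 4.2773 cm → contributes +856.154 cm⁴
  web: d = -6.9227 cm → contributes +2275.2 cm⁴
  hole: d = 4.2773 cm → contributes −5.17924 cm⁴
Total I = 3126.17 cm⁴.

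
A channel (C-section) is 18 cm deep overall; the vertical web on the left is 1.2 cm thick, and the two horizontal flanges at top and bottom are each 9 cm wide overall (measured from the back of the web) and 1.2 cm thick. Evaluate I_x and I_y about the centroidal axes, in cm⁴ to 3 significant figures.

I_x ≈ 1910 cm⁴, I_y ≈ 301 cm⁴

Split into non-overlapping primitives; take the origin at the lower-left of the bounding box.
Web: 1.2 × 18, A = 21.6 cm², y = 9 cm, Ī = 583.2 cm⁴.
Top flange (beyond web): 7.8 × 1.2, A = 9.36 cm², y = 17.4 cm, Ī = 1.1232 cm⁴.
Bottom flange (beyond web): 7.8 × 1.2, A = 9.36 cm², y = 0.6 cm, Ī = 1.1232 cm⁴.
By symmetry the centroid is at mid-height, ȳ = 9 cm.
Transfer each piece to the centroidal x-axis using Ī + A·d² with d = y − 9:
  web: d = 0 cm → contributes +583.2 cm⁴
  top flange (beyond web): d = 8.4 cm → contributes +661.56 cm⁴
  bottom flange (beyond web): d = -8.4 cm → contributes +661.56 cm⁴
Total I = 1906.3 cm⁴.
For the y-axis: x̄ = 2.6893 cm.
Repeating about the centroidal y-axis gives I_y = 300.58 cm⁴.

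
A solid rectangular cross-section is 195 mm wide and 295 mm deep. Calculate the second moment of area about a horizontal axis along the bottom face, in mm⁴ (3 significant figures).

The section: 195 × 295, A = 57 525 mm², y = 147.5 mm, Ī = 417 176 094 mm⁴.
Transfer it to the bottom edge using Ī + A·d² with d = y − 0:
  the section: d = 147.5 mm → contributes +1 668 704 375 mm⁴
Total I = 1 668 704 375 mm⁴.

I_base ≈ 1.67 × 10⁹ mm⁴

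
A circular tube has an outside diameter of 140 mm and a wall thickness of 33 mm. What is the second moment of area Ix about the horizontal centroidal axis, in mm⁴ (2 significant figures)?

Ix ≈ 1.7 × 10⁷ mm⁴

Split into non-overlapping primitives; take the origin at the lower-left of the bounding box.
Outer circle: ⌀140, A = 15 394 mm², y = 70 mm, Ī = 18 857 410 mm⁴.
Bore (subtracted): ⌀74, A = 4 301 mm², y = 70 mm, Ī = 1 471 963 mm⁴.
By symmetry the centroid is at mid-height, ȳ = 70 mm.
All pieces are centred on the horizontal centroidal axis, so I = ΣĪ (holes subtracted) = 17 385 447 mm⁴.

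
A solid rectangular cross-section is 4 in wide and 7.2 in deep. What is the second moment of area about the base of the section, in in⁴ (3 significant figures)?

I_base ≈ 498 in⁴

The section: 4 × 7.2, A = 28.8 in², y = 3.6 in, Ī = 124.42 in⁴.
Transfer it to a horizontal axis along the bottom face using Ī + A·d² with d = y − 0:
  the section: d = 3.6 in → contributes +497.66 in⁴
Total I = 497.66 in⁴.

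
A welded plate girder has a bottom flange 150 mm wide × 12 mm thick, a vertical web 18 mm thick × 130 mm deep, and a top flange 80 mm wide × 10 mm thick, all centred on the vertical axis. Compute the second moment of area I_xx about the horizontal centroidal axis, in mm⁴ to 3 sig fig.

I_xx ≈ 1.53 × 10⁷ mm⁴

Decompose the section into non-overlapping parts with the origin at the bottom-left of its bounding rectangle.
Bottom plate: 150 × 12, A = 1 800 mm², y = 6 mm, Ī = 21 600 mm⁴.
Web plate: 18 × 130, A = 2 340 mm², y = 77 mm, Ī = 3 295 500 mm⁴.
Top plate: 80 × 10, A = 800 mm², y = 147 mm, Ī = 6666.7 mm⁴.
Centroid: ȳ = ΣA·y / ΣA = 62.466 mm.
Transfer each piece to the horizontal centroidal axis using Ī + A·d² with d = y − 62.466:
  bottom plate: d = -56.466 mm → contributes +5 760 653 mm⁴
  web plate: d = 14.534 mm → contributes +3 789 823 mm⁴
  top plate: d = 84.534 mm → contributes +5 723 520 mm⁴
Total I = 15 273 996 mm⁴.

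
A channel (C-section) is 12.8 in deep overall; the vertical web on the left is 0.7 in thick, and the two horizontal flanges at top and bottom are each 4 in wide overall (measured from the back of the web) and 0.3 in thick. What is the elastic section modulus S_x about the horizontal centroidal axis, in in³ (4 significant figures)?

S_x ≈ 31.20 in³

Break the section into simple shapes (no overlaps), measuring from the bottom-left corner of the bounding box.
Web: 0.7 × 12.8, A = 8.96 in², y = 6.4 in, Ī = 122.334 in⁴.
Top flange (beyond web): 3.3 × 0.3, A = 0.99 in², y = 12.65 in, Ī = 0.007425 in⁴.
Bottom flange (beyond web): 3.3 × 0.3, A = 0.99 in², y = 0.15 in, Ī = 0.007425 in⁴.
By symmetry the centroid is at mid-height, ȳ = 6.4 in.
Transfer each piece to the horizontal centroidal axis using Ī + A·d² with d = y − 6.4:
  web: d = 0 in → contributes +122.334 in⁴
  top flange (beyond web): d = 6.25 in → contributes +38.6793 in⁴
  bottom flange (beyond web): d = -6.25 in → contributes +38.6793 in⁴
Total I = 199.692 in⁴.
Extreme fibre distance c = 6.4 in; S = I/c = 31.2019 in³.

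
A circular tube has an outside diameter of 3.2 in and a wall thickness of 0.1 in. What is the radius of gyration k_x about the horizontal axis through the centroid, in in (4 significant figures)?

k_x ≈ 1.097 in

Split into non-overlapping primitives; take the origin at the lower-left of the bounding box.
Outer circle: ⌀3.2, A = 8.04248 in², y = 1.6 in, Ī = 5.14719 in⁴.
Bore (subtracted): ⌀3, A = 7.06858 in², y = 1.6 in, Ī = 3.97608 in⁴.
By symmetry the centroid is at mid-height, ȳ = 1.6 in.
All pieces are centred on the horizontal axis through the centroid, so I = ΣĪ (holes subtracted) = 1.17111 in⁴.
Radius of gyration: k = √(I/A) = √(1.17111 / 0.973894) = 1.09659 in.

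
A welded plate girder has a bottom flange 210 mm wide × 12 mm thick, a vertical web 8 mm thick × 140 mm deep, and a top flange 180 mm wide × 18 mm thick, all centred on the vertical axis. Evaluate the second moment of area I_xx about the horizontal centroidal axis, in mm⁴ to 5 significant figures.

Treat the section as a set of non-overlapping primitives; coordinates are from the bounding-box lower-left.
Bottom plate: 210 × 12, A = 2 520 mm², y = 6 mm, Ī = 30 240 mm⁴.
Web plate: 8 × 140, A = 1 120 mm², y = 82 mm, Ī = 1 829 333 mm⁴.
Top plate: 180 × 18, A = 3 240 mm², y = 161 mm, Ī = 87 480 mm⁴.
Centroid: ȳ = ΣA·y / ΣA = 91.36628 mm.
Transfer each piece to the horizontal centroidal axis using Ī + A·d² with d = y − 91.36628:
  bottom plate: d = -85.36628 mm → contributes +18 394 492 mm⁴
  web plate: d = -9.366279 mm → contributes +1 927 588 mm⁴
  top plate: d = 69.63372 mm → contributes +15 797 770 mm⁴
Total I = 36 119 850 mm⁴.

I_xx ≈ 3.6120 × 10⁷ mm⁴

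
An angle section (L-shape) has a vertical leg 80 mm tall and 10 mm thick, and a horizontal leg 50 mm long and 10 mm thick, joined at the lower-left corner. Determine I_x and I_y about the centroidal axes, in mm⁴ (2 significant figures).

Split into non-overlapping primitives; take the origin at the lower-left of the bounding box.
Vertical leg: 10 × 80, A = 800 mm², y = 40 mm, Ī = 426 667 mm⁴.
Horizontal leg (remainder): 40 × 10, A = 400 mm², y = 5 mm, Ī = 3 333 mm⁴.
Centroid: ȳ = ΣA·y / ΣA = 28.33 mm.
Transfer each piece to the centroidal x-axis using Ī + A·d² with d = y − 28.33:
  vertical leg: d = 11.67 mm → contributes +535 556 mm⁴
  horizontal leg (remainder): d = -23.33 mm → contributes +221 111 mm⁴
Total I = 756 667 mm⁴.
For the y-axis: x̄ = 13.33 mm.
Repeating about the centroidal y-axis gives I_y = 226 667 mm⁴.

I_x ≈ 7.6 × 10⁵ mm⁴, I_y ≈ 2.3 × 10⁵ mm⁴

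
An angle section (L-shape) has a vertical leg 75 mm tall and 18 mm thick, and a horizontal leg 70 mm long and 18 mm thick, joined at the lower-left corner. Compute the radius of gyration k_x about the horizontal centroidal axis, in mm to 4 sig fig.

Decompose the section into non-overlapping parts with the origin at the bottom-left of its bounding rectangle.
Vertical leg: 18 × 75, A = 1 350 mm², y = 37.5 mm, Ī = 632 813 mm⁴.
Horizontal leg (remainder): 52 × 18, A = 936 mm², y = 9 mm, Ī = 25 272 mm⁴.
Centroid: ȳ = ΣA·y / ΣA = 25.8307 mm.
Transfer each piece to the horizontal centroidal axis using Ī + A·d² with d = y − 25.8307:
  vertical leg: d = 11.6693 mm → contributes +816 645 mm⁴
  horizontal leg (remainder): d = -16.8307 mm → contributes +290 415 mm⁴
Total I = 1 107 060 mm⁴.
Radius of gyration: k = √(I/A) = √(1 107 060 / 2 286) = 22.0063 mm.

k_x ≈ 22.01 mm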